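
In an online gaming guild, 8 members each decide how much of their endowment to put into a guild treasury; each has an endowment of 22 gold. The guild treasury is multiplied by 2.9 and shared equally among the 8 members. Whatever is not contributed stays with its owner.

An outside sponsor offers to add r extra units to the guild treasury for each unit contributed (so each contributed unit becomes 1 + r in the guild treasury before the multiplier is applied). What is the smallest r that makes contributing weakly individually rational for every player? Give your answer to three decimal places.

With matching at rate r, one contributed unit becomes (1 + r) in the guild treasury and returns 2.9 × (1 + r) / 8 to the contributor.
Setting this equal to 1: 1 + r = 8/2.9 = 2.7586.
So the minimum matching rate is r = 2.7586 − 1 = 1.759.

1.759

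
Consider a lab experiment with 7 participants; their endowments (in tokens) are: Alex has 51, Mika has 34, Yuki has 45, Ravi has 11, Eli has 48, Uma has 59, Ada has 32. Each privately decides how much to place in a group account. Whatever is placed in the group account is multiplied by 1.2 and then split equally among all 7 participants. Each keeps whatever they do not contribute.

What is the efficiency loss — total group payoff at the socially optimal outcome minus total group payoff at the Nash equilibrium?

The private return per contributed unit is 1.2/7 = 0.1714 < 1 for every player regardless of endowment, so the Nash equilibrium is zero contribution and the group total is Σ E_j = 51 + 34 + 45 + 11 + 48 + 59 + 32 = 280.
Each contributed unit returns 1.200 to the group, so the social optimum is full contribution by everyone: group total = 1.200 × 280 = 336.00.
Efficiency loss = (1.200 − 1) × 280 = 56.00.

56.00 tokens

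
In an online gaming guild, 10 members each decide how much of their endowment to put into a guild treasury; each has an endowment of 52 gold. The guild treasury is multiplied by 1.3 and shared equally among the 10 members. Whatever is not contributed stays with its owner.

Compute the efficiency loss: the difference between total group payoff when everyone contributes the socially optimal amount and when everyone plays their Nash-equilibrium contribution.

Each contributed unit returns 1.3/10 = 0.1300 to its contributor — below 1 — so contributing 0 is dominant for every player. At the Nash equilibrium everyone keeps their 52, and the group total is 10 × 52 = 520.
Each contributed unit returns 1.300 to the group as a whole (0.1300 to each of 10 players), which exceeds 1, so the social optimum is full contribution: group total = 1.300 × 520 = 676.00.
Efficiency loss = 676.00 − 520 = 156.00.

156.00 gold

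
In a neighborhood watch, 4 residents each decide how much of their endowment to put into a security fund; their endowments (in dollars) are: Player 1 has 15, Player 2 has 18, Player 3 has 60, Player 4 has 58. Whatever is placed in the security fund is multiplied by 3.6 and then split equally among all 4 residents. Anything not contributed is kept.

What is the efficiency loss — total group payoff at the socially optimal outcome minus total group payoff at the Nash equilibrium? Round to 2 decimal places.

392.60 dollars

The private return per contributed unit is 3.6/4 = 0.9000 < 1 for every player regardless of endowment, so the Nash equilibrium is zero contribution and the group total is Σ E_j = 15 + 18 + 60 + 58 = 151.
Each contributed unit returns 3.600 to the group, so the social optimum is full contribution by everyone: group total = 3.600 × 151 = 543.60.
Efficiency loss = (3.600 − 1) × 151 = 392.60.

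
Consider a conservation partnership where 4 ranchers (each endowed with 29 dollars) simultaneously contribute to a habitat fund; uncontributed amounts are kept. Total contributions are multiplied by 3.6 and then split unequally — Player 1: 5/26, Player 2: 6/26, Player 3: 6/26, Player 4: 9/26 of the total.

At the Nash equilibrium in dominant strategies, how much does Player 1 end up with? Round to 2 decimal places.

49.08 dollars

A player with share s gets back 3.6·s per unit contributed, so full contribution is dominant for anyone with s > 1/3.6 = 0.2778 and zero contribution is dominant for anyone below.
The only share above 0.2778 is Player 4's 9/26, contributing 29; the remaining 3 contribute 0. Total contributed: 29.
Player 1 keeps 29 and receives 3.6 × 29 × 5/26 = 20.08 from the habitat fund, for a payoff of 49.08.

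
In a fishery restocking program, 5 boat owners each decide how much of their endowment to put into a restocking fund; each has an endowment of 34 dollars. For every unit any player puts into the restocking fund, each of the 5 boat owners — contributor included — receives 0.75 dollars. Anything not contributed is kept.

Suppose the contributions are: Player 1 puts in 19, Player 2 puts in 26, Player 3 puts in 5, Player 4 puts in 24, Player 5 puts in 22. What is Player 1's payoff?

87.00 dollars

Total contributed: 19 + 26 + 5 + 24 + 22 = 96.
Each receives 0.75 × 96 = 72.00 from the restocking fund.
Player 1 keeps 34 − 19 = 15, so Player 1's payoff is 15 + 72.00 = 87.00.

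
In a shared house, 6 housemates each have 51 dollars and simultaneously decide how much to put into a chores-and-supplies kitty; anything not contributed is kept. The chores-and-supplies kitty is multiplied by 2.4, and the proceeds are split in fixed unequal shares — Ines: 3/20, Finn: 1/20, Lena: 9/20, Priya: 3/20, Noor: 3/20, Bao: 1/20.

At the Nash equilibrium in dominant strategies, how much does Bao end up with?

Player j's private return per contributed unit is 2.4 × (j's share). Contributing is weakly dominant for j when that share is at least 1/2.4 = 0.4167, and contributing 0 is dominant otherwise.
Only Lena (9/20) clears that bar, contributing 51; the remaining 5 contribute 0. Total contributed: 51.
Bao keeps 51 and receives 2.4 × 51 × 1/20 = 6.12 from the chores-and-supplies kitty, for a payoff of 57.12.

57.12 dollars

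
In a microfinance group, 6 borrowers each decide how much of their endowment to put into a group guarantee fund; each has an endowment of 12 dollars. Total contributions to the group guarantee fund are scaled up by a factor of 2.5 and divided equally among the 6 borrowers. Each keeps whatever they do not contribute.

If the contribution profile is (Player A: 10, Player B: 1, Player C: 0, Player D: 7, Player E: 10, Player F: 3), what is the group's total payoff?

118.50 dollars

Total contributed: 10 + 1 + 0 + 7 + 10 + 3 = 31; total kept: 6 × 12 − 31 = 41.
The group guarantee fund pays out 2.5 × 31 = 77.50 in aggregate.
Group total = 41 + 77.50 = 118.50.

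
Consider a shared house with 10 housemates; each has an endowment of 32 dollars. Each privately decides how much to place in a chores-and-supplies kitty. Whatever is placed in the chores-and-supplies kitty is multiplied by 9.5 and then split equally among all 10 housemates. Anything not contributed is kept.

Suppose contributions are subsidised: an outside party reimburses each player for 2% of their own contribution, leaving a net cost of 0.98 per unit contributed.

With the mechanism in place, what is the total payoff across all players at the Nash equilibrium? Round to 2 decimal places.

320.00 dollars

With the mechanism, a contributed unit returns (9.5/10) / 0.98 = 0.9694 per unit of net cost — still below 1 — so contributing 0 remains dominant for every player.
At the Nash equilibrium no one contributes; group total payoff = 10 × 32 = 320.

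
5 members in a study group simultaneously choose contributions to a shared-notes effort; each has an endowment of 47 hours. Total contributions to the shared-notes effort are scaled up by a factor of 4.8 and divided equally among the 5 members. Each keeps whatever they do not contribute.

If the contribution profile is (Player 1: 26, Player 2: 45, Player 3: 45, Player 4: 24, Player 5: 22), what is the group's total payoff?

Total contributed: 26 + 45 + 45 + 24 + 22 = 162; total kept: 5 × 47 − 162 = 73.
The shared-notes effort pays out 4.8 × 162 = 777.60 in aggregate.
Group total = 73 + 777.60 = 850.60.

850.60 hours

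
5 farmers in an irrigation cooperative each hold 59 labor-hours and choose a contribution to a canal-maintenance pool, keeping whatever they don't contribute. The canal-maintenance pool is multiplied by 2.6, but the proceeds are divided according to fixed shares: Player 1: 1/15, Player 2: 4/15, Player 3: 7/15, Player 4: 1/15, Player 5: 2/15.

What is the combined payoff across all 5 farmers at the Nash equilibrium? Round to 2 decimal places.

Player j's private return per contributed unit is 2.6 × (j's share). Contributing is weakly dominant for j when that share is at least 1/2.6 = 0.3846, and contributing 0 is dominant otherwise.
Only Player 3 (7/15) clears that bar, contributing 59; the remaining 4 contribute 0. Total contributed: 59.
The canal-maintenance pool pays out 2.6 × 59 = 153.40 in total (split across the unequal shares, but the aggregate is all that matters for the group sum).
The 4 free-riders keep 59 each, adding 236. Group total = 236 + 153.40 = 389.40.

389.40 labor-hours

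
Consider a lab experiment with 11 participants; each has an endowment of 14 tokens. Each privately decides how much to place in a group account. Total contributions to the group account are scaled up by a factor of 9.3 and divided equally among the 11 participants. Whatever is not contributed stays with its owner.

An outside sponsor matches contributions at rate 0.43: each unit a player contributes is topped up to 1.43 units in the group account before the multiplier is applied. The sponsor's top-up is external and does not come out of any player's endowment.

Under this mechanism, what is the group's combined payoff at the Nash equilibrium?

With the mechanism, a contributed unit returns 9.3 × 1.43 / 11 = 1.2090 per unit of net cost to the contributor — now above 1 — so contributing fully is weakly dominant for every player.
At the Nash equilibrium everyone contributes 14. Group total payoff = 9.3 × 1.43 × 154 = 2048.05.

2048.05 tokens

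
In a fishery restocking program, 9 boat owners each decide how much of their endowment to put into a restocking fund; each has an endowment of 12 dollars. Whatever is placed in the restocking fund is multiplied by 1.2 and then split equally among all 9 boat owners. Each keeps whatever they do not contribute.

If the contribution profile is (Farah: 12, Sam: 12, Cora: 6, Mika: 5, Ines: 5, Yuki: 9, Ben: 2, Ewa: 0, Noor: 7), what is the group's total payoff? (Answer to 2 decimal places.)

Total contributed: 12 + 12 + 6 + 5 + 5 + 9 + 2 + 0 + 7 = 58; total kept: 9 × 12 − 58 = 50.
The restocking fund pays out 1.2 × 58 = 69.60 in aggregate.
Group total = 50 + 69.60 = 119.60.

119.60 dollars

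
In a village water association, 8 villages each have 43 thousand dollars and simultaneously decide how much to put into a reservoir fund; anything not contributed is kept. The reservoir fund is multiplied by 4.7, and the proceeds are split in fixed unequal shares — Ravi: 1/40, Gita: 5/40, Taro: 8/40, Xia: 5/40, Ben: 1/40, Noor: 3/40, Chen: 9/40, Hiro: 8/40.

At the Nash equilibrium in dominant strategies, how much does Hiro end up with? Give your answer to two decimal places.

83.42 thousand dollars

Each unit j contributes comes back to j as 4.7 × (j's share), so j prefers to contribute only if that share exceeds 1/4.7 = 0.2128; otherwise keeping the unit dominates.
Only Chen (9/40) clears that bar, contributing 43; the remaining 7 contribute 0. Total contributed: 43.
Hiro keeps 43 and receives 4.7 × 43 × 8/40 = 40.42 from the reservoir fund, for a payoff of 83.42.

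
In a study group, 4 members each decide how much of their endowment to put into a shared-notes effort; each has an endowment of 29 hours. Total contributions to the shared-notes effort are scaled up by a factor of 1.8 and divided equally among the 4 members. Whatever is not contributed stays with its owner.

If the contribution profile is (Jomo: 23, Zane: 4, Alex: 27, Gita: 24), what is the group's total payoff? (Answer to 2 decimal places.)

Total contributed: 23 + 4 + 27 + 24 = 78; total kept: 4 × 29 − 78 = 38.
The shared-notes effort pays out 1.8 × 78 = 140.40 in aggregate.
Group total = 38 + 140.40 = 178.40.

178.40 hours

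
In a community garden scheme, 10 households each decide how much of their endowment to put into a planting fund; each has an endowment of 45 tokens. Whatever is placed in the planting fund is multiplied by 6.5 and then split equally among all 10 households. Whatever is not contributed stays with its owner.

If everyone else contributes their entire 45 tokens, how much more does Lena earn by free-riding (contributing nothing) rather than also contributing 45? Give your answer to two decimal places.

15.75 tokens

Switching from a contribution of 45 to 0 lets Lena keep an extra 45 tokens, but lowers the planting fund by 45, which costs Lena their own share of that drop: 6.5/10 × 45 = 29.25.
Net gain = 45 − 29.25 = 15.75. The private return per contributed unit (0.6500) is below 1, so free-riding is indeed the best response regardless of what the others do.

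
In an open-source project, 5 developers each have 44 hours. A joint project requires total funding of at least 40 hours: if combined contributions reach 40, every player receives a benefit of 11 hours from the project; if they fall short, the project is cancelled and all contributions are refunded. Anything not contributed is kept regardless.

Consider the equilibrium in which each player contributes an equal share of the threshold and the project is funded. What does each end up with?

47 hours

Equal share of the threshold: 40/5 = 8.
At this profile no one gains by cutting their contribution: any cut drops the total below 40, the project is cancelled, contributions are refunded, and the deviator ends with 44, which is less than 44 − 8 + 11 = 47. Contributing more than 8 just wastes the excess. So contributing exactly 8 is a best response.
Each player's payoff: 44 − 8 + 11 = 47.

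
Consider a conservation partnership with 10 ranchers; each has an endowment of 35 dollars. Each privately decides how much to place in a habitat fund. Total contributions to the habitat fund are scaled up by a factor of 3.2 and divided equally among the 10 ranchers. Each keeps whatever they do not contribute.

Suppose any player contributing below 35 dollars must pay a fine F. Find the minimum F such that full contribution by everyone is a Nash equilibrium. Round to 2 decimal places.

Given the others contribute fully, the best deviation is to contribute 0 (any partial contribution still incurs the fine and gives up units whose private return 0.3200 is below 1).
Deviating from 35 to 0 saves 35 dollars but forfeits the deviator's share of the drop in the habitat fund: 3.2/10 × 35 = 11.20.
So the deviation gain is 35 − 11.20 = 23.80, and the fine must be at least 23.80 dollars to wipe it out.

23.80 dollars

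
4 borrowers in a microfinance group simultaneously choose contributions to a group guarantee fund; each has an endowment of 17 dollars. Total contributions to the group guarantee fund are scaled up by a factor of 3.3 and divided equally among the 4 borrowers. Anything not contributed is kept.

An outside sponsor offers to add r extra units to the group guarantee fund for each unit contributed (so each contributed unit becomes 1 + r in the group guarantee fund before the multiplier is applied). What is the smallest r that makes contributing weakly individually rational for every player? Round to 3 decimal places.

With matching at rate r, one contributed unit becomes (1 + r) in the group guarantee fund and returns 3.3 × (1 + r) / 4 to the contributor.
Setting this equal to 1: 1 + r = 4/3.3 = 1.2121.
So the minimum matching rate is r = 1.2121 − 1 = 0.212.

0.212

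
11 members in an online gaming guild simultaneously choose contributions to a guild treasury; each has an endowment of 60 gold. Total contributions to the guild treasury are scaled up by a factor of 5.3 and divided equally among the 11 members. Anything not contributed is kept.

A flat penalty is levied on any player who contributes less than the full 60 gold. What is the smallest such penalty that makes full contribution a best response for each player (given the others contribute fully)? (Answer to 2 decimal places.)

Given the others contribute fully, the best deviation is to contribute 0 (any partial contribution still incurs the fine and gives up units whose private return 0.4818 is below 1).
Deviating from 60 to 0 saves 60 gold but forfeits the deviator's share of the drop in the guild treasury: 5.3/11 × 60 = 28.91.
So the deviation gain is 60 − 28.91 = 31.09, and the fine must be at least 31.09 gold to wipe it out.

31.09 gold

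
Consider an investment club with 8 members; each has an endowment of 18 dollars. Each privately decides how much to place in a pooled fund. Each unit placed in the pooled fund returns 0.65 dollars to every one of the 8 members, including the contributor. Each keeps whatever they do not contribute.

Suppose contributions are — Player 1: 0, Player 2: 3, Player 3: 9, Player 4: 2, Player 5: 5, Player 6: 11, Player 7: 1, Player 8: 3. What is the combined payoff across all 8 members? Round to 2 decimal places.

286.80 dollars

Total contributed: 0 + 3 + 9 + 2 + 5 + 11 + 1 + 3 = 34; total kept: 8 × 18 − 34 = 110.
The pooled fund pays out 0.65 × 8 × 34 = 176.80 in aggregate.
Group total = 110 + 176.80 = 286.80.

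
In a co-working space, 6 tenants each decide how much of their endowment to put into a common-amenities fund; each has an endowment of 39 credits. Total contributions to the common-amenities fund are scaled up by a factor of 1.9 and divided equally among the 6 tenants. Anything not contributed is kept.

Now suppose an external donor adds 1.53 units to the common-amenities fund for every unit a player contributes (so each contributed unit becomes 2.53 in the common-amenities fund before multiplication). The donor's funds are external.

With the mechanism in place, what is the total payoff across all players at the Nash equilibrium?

Even with the mechanism, each unit contributed returns only 1.9 × 2.53 / 6 = 0.8012 per unit of net cost, so contributing nothing is still dominant.
At the Nash equilibrium no one contributes; group total payoff = 6 × 39 = 234.

234.00 credits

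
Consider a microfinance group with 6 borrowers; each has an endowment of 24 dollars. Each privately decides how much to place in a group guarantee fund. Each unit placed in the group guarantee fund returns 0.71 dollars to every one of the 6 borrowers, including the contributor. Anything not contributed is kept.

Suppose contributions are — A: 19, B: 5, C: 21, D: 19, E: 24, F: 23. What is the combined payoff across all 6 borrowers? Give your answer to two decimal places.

505.86 dollars

Total contributed: 19 + 5 + 21 + 19 + 24 + 23 = 111; total kept: 6 × 24 − 111 = 33.
The group guarantee fund pays out 0.71 × 6 × 111 = 472.86 in aggregate.
Group total = 33 + 472.86 = 505.86.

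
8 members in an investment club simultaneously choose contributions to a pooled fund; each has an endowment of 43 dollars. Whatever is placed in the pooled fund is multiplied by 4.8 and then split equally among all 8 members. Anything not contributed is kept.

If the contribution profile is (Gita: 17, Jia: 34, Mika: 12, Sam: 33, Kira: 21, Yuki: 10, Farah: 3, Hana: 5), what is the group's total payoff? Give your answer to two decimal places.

857.00 dollars

Total contributed: 17 + 34 + 12 + 33 + 21 + 10 + 3 + 5 = 135; total kept: 8 × 43 − 135 = 209.
The pooled fund pays out 4.8 × 135 = 648.00 in aggregate.
Group total = 209 + 648.00 = 857.00.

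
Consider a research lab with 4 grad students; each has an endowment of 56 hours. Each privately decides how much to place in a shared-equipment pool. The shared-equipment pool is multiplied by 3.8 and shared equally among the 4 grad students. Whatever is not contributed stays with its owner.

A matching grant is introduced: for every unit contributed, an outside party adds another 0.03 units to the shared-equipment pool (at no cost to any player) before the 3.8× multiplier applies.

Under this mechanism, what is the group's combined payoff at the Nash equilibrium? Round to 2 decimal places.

The effective private return is 3.8 × 1.03 / 4 = 0.9785, which is still under 1, so the mechanism doesn't change anyone's dominant strategy: zero contribution.
Everyone keeps their endowment and the group total is 4 × 56 = 224.

224.00 hours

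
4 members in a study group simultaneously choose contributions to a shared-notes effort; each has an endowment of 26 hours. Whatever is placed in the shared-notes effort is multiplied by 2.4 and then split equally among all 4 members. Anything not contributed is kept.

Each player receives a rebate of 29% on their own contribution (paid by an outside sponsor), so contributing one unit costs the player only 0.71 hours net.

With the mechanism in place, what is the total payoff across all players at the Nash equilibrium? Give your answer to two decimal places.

104.00 hours

Even with the mechanism, each unit contributed returns only (2.4/4) / 0.71 = 0.8451 per unit of net cost, so contributing nothing is still dominant.
Everyone keeps their endowment and the group total is 4 × 26 = 104.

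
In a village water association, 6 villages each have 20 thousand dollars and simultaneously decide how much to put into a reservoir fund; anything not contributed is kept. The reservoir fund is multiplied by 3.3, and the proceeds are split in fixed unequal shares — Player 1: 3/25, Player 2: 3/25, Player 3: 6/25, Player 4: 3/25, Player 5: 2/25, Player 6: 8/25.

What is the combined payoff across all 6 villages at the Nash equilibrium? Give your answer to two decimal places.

For player j, contributing a unit is worthwhile iff 3.3 × (j's share) ≥ 1, i.e. iff j's share is at least 0.3030.
Only Player 6 (8/25) clears that bar, contributing 20; the remaining 5 contribute 0. Total contributed: 20.
The reservoir fund pays out 3.3 × 20 = 66.00 in total (split across the unequal shares, but the aggregate is all that matters for the group sum).
The 5 free-riders keep 20 each, adding 100. Group total = 100 + 66.00 = 166.00.

166.00 thousand dollars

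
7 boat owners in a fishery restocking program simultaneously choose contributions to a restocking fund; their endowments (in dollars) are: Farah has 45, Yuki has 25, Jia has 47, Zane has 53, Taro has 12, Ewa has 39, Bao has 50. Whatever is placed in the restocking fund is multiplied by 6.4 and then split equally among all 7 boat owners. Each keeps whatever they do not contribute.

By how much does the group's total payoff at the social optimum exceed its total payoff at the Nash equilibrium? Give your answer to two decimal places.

The private return per contributed unit is 6.4/7 = 0.9143 < 1 for every player regardless of endowment, so the Nash equilibrium is zero contribution and the group total is Σ E_j = 45 + 25 + 47 + 53 + 12 + 39 + 50 = 271.
Each contributed unit returns 6.400 to the group, so the social optimum is full contribution by everyone: group total = 6.400 × 271 = 1734.40.
Efficiency loss = (6.400 − 1) × 271 = 1463.40.

1463.40 dollars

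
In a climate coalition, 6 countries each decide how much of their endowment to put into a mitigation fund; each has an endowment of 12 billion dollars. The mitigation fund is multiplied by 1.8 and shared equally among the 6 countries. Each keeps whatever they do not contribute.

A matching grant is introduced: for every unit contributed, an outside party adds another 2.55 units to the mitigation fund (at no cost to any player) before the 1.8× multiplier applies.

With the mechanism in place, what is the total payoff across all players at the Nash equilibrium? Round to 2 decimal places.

460.08 billion dollars

Under the mechanism each unit contributed yields 1.8 × 3.55 / 6 = 1.0650 back to its contributor per unit of net cost, which exceeds 1, making full contribution the dominant choice for everyone.
So the Nash equilibrium is full contribution by all 6; the group earns 1.8 × 3.55 × 72 = 460.08.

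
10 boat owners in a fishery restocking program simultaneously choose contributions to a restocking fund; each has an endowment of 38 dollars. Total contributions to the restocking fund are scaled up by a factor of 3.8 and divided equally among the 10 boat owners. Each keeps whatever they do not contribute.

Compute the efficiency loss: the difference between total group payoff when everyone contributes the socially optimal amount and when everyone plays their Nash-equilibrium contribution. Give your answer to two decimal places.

Each contributed unit returns 3.8/10 = 0.3800 to its contributor — below 1 — so contributing 0 is dominant for every player. At the Nash equilibrium everyone keeps their 38, and the group total is 10 × 38 = 380.
Each contributed unit returns 3.800 to the group as a whole (0.3800 to each of 10 players), which exceeds 1, so the social optimum is full contribution: group total = 3.800 × 380 = 1444.00.
Efficiency loss = 1444.00 − 380 = 1064.00.

1064.00 dollars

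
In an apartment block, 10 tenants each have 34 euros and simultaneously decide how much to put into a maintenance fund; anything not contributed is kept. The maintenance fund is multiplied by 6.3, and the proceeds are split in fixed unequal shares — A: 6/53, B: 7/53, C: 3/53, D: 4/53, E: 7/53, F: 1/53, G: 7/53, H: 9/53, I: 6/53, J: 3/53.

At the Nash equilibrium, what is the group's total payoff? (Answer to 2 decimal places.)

Player j's private return per contributed unit is 6.3 × (j's share). Contributing is weakly dominant for j when that share is at least 1/6.3 = 0.1587, and contributing 0 is dominant otherwise.
H alone (share 9/53) is above the threshold, contributing 34; the remaining 9 contribute 0. Total contributed: 34.
The maintenance fund pays out 6.3 × 34 = 214.20 in total (split across the unequal shares, but the aggregate is all that matters for the group sum).
The 9 free-riders keep 34 each, adding 306. Group total = 306 + 214.20 = 520.20.

520.20 euros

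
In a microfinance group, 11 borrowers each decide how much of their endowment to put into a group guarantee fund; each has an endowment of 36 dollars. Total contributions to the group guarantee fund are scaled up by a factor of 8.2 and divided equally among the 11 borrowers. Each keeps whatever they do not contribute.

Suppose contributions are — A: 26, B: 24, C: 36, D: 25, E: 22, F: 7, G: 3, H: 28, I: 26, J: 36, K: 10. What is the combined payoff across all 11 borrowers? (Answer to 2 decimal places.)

Total contributed: 26 + 24 + 36 + 25 + 22 + 7 + 3 + 28 + 26 + 36 + 10 = 243; total kept: 11 × 36 − 243 = 153.
The group guarantee fund pays out 8.2 × 243 = 1992.60 in aggregate.
Group total = 153 + 1992.60 = 2145.60.

2145.60 dollars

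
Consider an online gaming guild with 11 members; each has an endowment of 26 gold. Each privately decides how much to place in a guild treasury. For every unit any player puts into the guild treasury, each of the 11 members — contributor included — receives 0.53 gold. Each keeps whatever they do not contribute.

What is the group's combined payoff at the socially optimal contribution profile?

1667.38 gold

Each contributed unit returns 5.830 to the group as a whole (0.53 to each of 11 players), which exceeds 1, so the social optimum is full contribution: group total = 5.830 × 286 = 1667.38.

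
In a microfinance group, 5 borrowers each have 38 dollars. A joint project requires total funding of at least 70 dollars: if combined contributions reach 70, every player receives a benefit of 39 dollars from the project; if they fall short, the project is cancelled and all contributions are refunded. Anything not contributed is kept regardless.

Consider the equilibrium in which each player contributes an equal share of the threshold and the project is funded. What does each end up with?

Equal share of the threshold: 70/5 = 14.
At this profile no one gains by cutting their contribution: any cut drops the total below 70, the project is cancelled, contributions are refunded, and the deviator ends with 38, which is less than 38 − 14 + 39 = 63. Contributing more than 14 just wastes the excess. So contributing exactly 14 is a best response.
Each player's payoff: 38 − 14 + 39 = 63.

63 dollars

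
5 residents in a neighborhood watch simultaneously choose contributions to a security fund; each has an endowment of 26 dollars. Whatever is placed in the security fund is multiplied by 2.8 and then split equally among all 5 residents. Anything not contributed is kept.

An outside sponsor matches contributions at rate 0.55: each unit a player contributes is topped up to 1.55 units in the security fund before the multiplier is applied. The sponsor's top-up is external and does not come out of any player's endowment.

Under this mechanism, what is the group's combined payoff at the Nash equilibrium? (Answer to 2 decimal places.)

With the mechanism, a contributed unit returns 2.8 × 1.55 / 5 = 0.8680 per unit of net cost — still below 1 — so contributing 0 remains dominant for every player.
Everyone keeps their endowment and the group total is 5 × 26 = 130.

130.00 dollars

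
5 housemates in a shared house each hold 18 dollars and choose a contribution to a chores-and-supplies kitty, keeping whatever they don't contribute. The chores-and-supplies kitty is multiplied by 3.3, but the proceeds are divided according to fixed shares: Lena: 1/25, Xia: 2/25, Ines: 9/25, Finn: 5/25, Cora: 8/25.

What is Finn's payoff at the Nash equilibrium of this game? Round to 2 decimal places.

41.76 dollars

For player j, contributing a unit is worthwhile iff 3.3 × (j's share) ≥ 1, i.e. iff j's share is at least 0.3030.
Ines and Cora clear that bar, contributing 18 each; the remaining 3 contribute 0. Total contributed: 36.
Finn keeps 18 and receives 3.3 × 36 × 5/25 = 23.76 from the chores-and-supplies kitty, for a payoff of 41.76.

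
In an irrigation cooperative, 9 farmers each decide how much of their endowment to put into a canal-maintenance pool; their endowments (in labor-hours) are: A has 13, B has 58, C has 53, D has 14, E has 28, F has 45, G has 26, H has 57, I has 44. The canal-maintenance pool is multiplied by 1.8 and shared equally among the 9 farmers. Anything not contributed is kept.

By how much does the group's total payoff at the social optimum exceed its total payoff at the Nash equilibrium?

The private return per contributed unit is 1.8/9 = 0.2000 < 1 for every player regardless of endowment, so the Nash equilibrium is zero contribution and the group total is Σ E_j = 13 + 58 + 53 + 14 + 28 + 45 + 26 + 57 + 44 = 338.
Each contributed unit returns 1.800 to the group, so the social optimum is full contribution by everyone: group total = 1.800 × 338 = 608.40.
Efficiency loss = (1.800 − 1) × 338 = 270.40.

270.40 labor-hours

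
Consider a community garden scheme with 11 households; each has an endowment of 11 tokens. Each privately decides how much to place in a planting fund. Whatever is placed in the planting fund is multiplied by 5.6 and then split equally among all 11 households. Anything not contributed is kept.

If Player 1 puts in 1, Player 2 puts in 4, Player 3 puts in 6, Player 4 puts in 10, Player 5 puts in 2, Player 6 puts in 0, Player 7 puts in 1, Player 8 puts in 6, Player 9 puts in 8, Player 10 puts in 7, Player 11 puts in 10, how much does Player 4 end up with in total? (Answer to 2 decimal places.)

Total contributed: 1 + 4 + 6 + 10 + 2 + 0 + 1 + 6 + 8 + 7 + 10 = 55.
Each receives 5.6 × 55 / 11 = 28.00 from the planting fund.
Player 4 keeps 11 − 10 = 1, so Player 4's payoff is 1 + 28.00 = 29.00.

29.00 tokens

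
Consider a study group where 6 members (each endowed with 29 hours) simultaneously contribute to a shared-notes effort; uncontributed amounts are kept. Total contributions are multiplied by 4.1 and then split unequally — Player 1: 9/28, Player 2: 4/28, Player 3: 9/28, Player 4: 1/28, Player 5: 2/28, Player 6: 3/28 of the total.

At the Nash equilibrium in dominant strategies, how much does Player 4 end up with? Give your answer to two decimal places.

37.49 hours

Player j's private return per contributed unit is 4.1 × (j's share). Contributing is weakly dominant for j when that share is at least 1/4.1 = 0.2439, and contributing 0 is dominant otherwise.
The shares above 0.2439 belong to Player 1 and Player 3, contributing 29 each; the remaining 4 contribute 0. Total contributed: 58.
Player 4 keeps 29 and receives 4.1 × 58 × 1/28 = 8.49 from the shared-notes effort, for a payoff of 37.49.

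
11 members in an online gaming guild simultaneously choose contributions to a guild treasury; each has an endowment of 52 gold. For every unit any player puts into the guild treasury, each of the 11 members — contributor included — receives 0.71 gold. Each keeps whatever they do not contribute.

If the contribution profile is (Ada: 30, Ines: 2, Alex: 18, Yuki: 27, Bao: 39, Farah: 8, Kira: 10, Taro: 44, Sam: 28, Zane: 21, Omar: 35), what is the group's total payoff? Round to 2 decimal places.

Total contributed: 30 + 2 + 18 + 27 + 39 + 8 + 10 + 44 + 28 + 21 + 35 = 262; total kept: 11 × 52 − 262 = 310.
The guild treasury pays out 0.71 × 11 × 262 = 2046.22 in aggregate.
Group total = 310 + 2046.22 = 2356.22.

2356.22 gold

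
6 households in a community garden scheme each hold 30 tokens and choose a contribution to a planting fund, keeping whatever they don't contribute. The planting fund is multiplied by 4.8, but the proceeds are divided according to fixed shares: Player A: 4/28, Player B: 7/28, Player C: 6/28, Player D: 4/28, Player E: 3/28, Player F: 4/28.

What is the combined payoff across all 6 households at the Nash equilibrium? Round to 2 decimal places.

For player j, contributing a unit is worthwhile iff 4.8 × (j's share) ≥ 1, i.e. iff j's share is at least 0.2083.
Player B and Player C are above the threshold, contributing 30 each; the remaining 4 contribute 0. Total contributed: 60.
The planting fund pays out 4.8 × 60 = 288.00 in total (split across the unequal shares, but the aggregate is all that matters for the group sum).
The 4 free-riders keep 30 each, adding 120. Group total = 120 + 288.00 = 408.00.

408.00 tokens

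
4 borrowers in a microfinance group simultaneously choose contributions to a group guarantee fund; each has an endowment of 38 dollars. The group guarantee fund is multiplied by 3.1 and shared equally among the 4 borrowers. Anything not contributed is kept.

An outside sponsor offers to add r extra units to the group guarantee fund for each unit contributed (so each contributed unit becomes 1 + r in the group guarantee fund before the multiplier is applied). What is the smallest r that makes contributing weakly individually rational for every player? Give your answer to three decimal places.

With matching at rate r, one contributed unit becomes (1 + r) in the group guarantee fund and returns 3.1 × (1 + r) / 4 to the contributor.
Setting this equal to 1: 1 + r = 4/3.1 = 1.2903.
So the minimum matching rate is r = 1.2903 − 1 = 0.290.

0.290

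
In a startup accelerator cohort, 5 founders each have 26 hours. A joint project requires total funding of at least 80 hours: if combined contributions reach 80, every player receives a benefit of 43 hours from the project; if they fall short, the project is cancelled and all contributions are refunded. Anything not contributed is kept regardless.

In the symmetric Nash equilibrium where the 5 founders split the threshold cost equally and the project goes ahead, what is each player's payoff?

53 hours

Equal share of the threshold: 80/5 = 16.
At this profile no one gains by cutting their contribution: any cut drops the total below 80, the project is cancelled, contributions are refunded, and the deviator ends with 26, which is less than 26 − 16 + 43 = 53. Contributing more than 16 just wastes the excess. So contributing exactly 16 is a best response.
Each player's payoff: 26 − 16 + 43 = 53.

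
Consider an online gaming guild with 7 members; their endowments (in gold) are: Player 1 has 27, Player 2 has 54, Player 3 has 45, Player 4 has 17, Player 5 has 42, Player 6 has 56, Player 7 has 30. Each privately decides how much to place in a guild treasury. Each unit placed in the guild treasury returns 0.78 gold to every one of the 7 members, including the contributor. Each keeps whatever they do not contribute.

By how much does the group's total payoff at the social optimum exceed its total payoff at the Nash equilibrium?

The private return per contributed unit is 0.78 < 1 for everyone, so the Nash equilibrium is zero contribution and the group total is Σ E_j = 27 + 54 + 45 + 17 + 42 + 56 + 30 = 271.
Each contributed unit returns 5.460 to the group, so the social optimum is full contribution by everyone: group total = 5.460 × 271 = 1479.66.
Efficiency loss = (5.460 − 1) × 271 = 1208.66.

1208.66 gold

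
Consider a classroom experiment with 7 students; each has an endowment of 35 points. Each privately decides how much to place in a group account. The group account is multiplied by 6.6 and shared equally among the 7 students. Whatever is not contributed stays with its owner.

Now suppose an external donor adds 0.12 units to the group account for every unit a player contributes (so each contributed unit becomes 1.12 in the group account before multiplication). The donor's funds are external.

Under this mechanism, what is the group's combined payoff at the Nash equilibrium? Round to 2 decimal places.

1811.04 points

Under the mechanism each unit contributed yields 6.6 × 1.12 / 7 = 1.0560 back to its contributor per unit of net cost, which exceeds 1, making full contribution the dominant choice for everyone.
So the Nash equilibrium is full contribution by all 7; the group earns 6.6 × 1.12 × 245 = 1811.04.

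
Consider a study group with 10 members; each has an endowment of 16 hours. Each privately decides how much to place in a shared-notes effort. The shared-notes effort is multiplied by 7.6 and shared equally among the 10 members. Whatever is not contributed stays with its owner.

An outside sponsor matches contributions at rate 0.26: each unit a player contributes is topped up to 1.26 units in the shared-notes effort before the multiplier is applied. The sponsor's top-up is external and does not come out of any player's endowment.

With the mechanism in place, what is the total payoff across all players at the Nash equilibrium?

160.00 hours

The effective private return is 7.6 × 1.26 / 10 = 0.9576, which is still under 1, so the mechanism doesn't change anyone's dominant strategy: zero contribution.
Everyone keeps their endowment and the group total is 10 × 16 = 160.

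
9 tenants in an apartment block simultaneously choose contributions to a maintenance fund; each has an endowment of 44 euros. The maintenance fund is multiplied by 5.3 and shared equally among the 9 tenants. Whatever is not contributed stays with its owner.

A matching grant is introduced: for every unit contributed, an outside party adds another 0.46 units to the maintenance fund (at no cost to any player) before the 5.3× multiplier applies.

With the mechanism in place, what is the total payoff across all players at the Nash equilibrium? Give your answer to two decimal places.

Even with the mechanism, each unit contributed returns only 5.3 × 1.46 / 9 = 0.8598 per unit of net cost, so contributing nothing is still dominant.
Everyone keeps their endowment and the group total is 9 × 44 = 396.

396.00 euros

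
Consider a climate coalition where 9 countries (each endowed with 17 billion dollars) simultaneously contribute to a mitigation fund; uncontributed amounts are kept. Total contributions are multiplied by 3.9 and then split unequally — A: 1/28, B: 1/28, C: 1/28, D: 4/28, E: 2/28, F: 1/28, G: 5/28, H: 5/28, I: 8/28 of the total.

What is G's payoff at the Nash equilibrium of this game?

28.84 billion dollars

For player j, contributing a unit is worthwhile iff 3.9 × (j's share) ≥ 1, i.e. iff j's share is at least 0.2564.
I alone (share 8/28) is above the threshold, contributing 17; the remaining 8 contribute 0. Total contributed: 17.
G keeps 17 and receives 3.9 × 17 × 5/28 = 11.84 from the mitigation fund, for a payoff of 28.84.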